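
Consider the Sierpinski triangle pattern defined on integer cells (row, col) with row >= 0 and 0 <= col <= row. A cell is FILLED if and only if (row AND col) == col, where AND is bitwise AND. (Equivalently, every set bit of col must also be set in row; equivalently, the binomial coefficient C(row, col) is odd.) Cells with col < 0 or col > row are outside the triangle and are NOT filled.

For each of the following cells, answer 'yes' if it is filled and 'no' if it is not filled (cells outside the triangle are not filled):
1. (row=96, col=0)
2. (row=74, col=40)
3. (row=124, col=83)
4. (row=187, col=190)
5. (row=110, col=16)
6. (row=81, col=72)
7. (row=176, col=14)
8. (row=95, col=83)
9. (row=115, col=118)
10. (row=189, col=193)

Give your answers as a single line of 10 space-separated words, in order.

(96,0): row=0b1100000, col=0b0, row AND col = 0b0 = 0; 0 == 0 -> filled
(74,40): row=0b1001010, col=0b101000, row AND col = 0b1000 = 8; 8 != 40 -> empty
(124,83): row=0b1111100, col=0b1010011, row AND col = 0b1010000 = 80; 80 != 83 -> empty
(187,190): col outside [0, 187] -> not filled
(110,16): row=0b1101110, col=0b10000, row AND col = 0b0 = 0; 0 != 16 -> empty
(81,72): row=0b1010001, col=0b1001000, row AND col = 0b1000000 = 64; 64 != 72 -> empty
(176,14): row=0b10110000, col=0b1110, row AND col = 0b0 = 0; 0 != 14 -> empty
(95,83): row=0b1011111, col=0b1010011, row AND col = 0b1010011 = 83; 83 == 83 -> filled
(115,118): col outside [0, 115] -> not filled
(189,193): col outside [0, 189] -> not filled

Answer: yes no no no no no no yes no no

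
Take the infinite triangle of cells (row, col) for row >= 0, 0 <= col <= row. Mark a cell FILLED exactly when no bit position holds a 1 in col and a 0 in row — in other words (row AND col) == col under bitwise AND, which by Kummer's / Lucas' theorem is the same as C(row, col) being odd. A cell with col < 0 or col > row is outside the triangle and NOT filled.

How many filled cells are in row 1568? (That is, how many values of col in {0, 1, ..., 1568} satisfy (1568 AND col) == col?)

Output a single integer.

1568 in binary = 11000100000
popcount(1568) = number of 1-bits in 11000100000 = 3
A col c satisfies (1568 AND c) == c iff every set bit of c is also set in 1568; each of the 3 set bits of 1568 can independently be on or off in c.
count = 2^3 = 8

Answer: 8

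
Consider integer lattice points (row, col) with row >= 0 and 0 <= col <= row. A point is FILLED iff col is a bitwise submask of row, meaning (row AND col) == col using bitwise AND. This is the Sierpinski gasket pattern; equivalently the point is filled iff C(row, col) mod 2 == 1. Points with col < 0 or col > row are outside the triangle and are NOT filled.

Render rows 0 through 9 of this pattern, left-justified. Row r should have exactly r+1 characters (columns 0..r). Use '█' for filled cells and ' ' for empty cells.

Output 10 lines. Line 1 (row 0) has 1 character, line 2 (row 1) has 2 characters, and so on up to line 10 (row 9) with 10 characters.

Answer: █
██
█ █
████
█   █
██  ██
█ █ █ █
████████
█       █
██      ██

Derivation:
r0=0: █
r1=1: ██
r2=10: █ █
r3=11: ████
r4=100: █   █
r5=101: ██  ██
r6=110: █ █ █ █
r7=111: ████████
r8=1000: █       █
r9=1001: ██      ██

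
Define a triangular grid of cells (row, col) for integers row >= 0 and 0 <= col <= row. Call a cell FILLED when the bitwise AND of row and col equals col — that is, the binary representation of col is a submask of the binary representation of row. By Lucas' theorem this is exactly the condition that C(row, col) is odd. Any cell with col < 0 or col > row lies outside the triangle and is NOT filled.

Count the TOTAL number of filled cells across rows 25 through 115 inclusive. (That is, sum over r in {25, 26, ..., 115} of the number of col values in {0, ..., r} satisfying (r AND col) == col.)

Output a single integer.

Answer: 1472

Derivation:
r25=11001 pc3: +8 =8
r26=11010 pc3: +8 =16
r27=11011 pc4: +16 =32
r28=11100 pc3: +8 =40
r29=11101 pc4: +16 =56
r30=11110 pc4: +16 =72
r31=11111 pc5: +32 =104
r32=100000 pc1: +2 =106
r33=100001 pc2: +4 =110
r34=100010 pc2: +4 =114
r35=100011 pc3: +8 =122
r36=100100 pc2: +4 =126
r37=100101 pc3: +8 =134
r38=100110 pc3: +8 =142
r39=100111 pc4: +16 =158
r40=101000 pc2: +4 =162
r41=101001 pc3: +8 =170
r42=101010 pc3: +8 =178
r43=101011 pc4: +16 =194
r44=101100 pc3: +8 =202
r45=101101 pc4: +16 =218
r46=101110 pc4: +16 =234
r47=101111 pc5: +32 =266
r48=110000 pc2: +4 =270
r49=110001 pc3: +8 =278
r50=110010 pc3: +8 =286
r51=110011 pc4: +16 =302
r52=110100 pc3: +8 =310
r53=110101 pc4: +16 =326
r54=110110 pc4: +16 =342
r55=110111 pc5: +32 =374
r56=111000 pc3: +8 =382
r57=111001 pc4: +16 =398
r58=111010 pc4: +16 =414
r59=111011 pc5: +32 =446
r60=111100 pc4: +16 =462
r61=111101 pc5: +32 =494
r62=111110 pc5: +32 =526
r63=111111 pc6: +64 =590
r64=1000000 pc1: +2 =592
r65=1000001 pc2: +4 =596
r66=1000010 pc2: +4 =600
r67=1000011 pc3: +8 =608
r68=1000100 pc2: +4 =612
r69=1000101 pc3: +8 =620
r70=1000110 pc3: +8 =628
r71=1000111 pc4: +16 =644
r72=1001000 pc2: +4 =648
r73=1001001 pc3: +8 =656
r74=1001010 pc3: +8 =664
r75=1001011 pc4: +16 =680
r76=1001100 pc3: +8 =688
r77=1001101 pc4: +16 =704
r78=1001110 pc4: +16 =720
r79=1001111 pc5: +32 =752
r80=1010000 pc2: +4 =756
r81=1010001 pc3: +8 =764
r82=1010010 pc3: +8 =772
r83=1010011 pc4: +16 =788
r84=1010100 pc3: +8 =796
r85=1010101 pc4: +16 =812
r86=1010110 pc4: +16 =828
r87=1010111 pc5: +32 =860
r88=1011000 pc3: +8 =868
r89=1011001 pc4: +16 =884
r90=1011010 pc4: +16 =900
r91=1011011 pc5: +32 =932
r92=1011100 pc4: +16 =948
r93=1011101 pc5: +32 =980
r94=1011110 pc5: +32 =1012
r95=1011111 pc6: +64 =1076
r96=1100000 pc2: +4 =1080
r97=1100001 pc3: +8 =1088
r98=1100010 pc3: +8 =1096
r99=1100011 pc4: +16 =1112
r100=1100100 pc3: +8 =1120
r101=1100101 pc4: +16 =1136
r102=1100110 pc4: +16 =1152
r103=1100111 pc5: +32 =1184
r104=1101000 pc3: +8 =1192
r105=1101001 pc4: +16 =1208
r106=1101010 pc4: +16 =1224
r107=1101011 pc5: +32 =1256
r108=1101100 pc4: +16 =1272
r109=1101101 pc5: +32 =1304
r110=1101110 pc5: +32 =1336
r111=1101111 pc6: +64 =1400
r112=1110000 pc3: +8 =1408
r113=1110001 pc4: +16 =1424
r114=1110010 pc4: +16 =1440
r115=1110011 pc5: +32 =1472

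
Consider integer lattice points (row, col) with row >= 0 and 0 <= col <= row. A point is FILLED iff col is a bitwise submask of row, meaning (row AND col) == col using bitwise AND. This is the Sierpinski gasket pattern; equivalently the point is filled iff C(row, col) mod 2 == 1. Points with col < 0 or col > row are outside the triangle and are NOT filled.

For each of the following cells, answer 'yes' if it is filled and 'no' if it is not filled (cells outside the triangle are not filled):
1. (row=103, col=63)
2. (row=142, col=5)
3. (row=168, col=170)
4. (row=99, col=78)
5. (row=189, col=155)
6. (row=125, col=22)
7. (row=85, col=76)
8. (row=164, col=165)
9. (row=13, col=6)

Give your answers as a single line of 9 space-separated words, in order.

(103,63): row=0b1100111, col=0b111111, row AND col = 0b100111 = 39; 39 != 63 -> empty
(142,5): row=0b10001110, col=0b101, row AND col = 0b100 = 4; 4 != 5 -> empty
(168,170): col outside [0, 168] -> not filled
(99,78): row=0b1100011, col=0b1001110, row AND col = 0b1000010 = 66; 66 != 78 -> empty
(189,155): row=0b10111101, col=0b10011011, row AND col = 0b10011001 = 153; 153 != 155 -> empty
(125,22): row=0b1111101, col=0b10110, row AND col = 0b10100 = 20; 20 != 22 -> empty
(85,76): row=0b1010101, col=0b1001100, row AND col = 0b1000100 = 68; 68 != 76 -> empty
(164,165): col outside [0, 164] -> not filled
(13,6): row=0b1101, col=0b110, row AND col = 0b100 = 4; 4 != 6 -> empty

Answer: no no no no no no no no no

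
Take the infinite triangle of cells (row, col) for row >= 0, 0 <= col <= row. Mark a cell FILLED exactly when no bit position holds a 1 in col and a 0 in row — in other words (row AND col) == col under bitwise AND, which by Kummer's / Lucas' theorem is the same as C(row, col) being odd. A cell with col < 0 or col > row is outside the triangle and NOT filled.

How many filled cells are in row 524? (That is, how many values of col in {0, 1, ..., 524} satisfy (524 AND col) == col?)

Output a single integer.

524 in binary = 1000001100
popcount(524) = number of 1-bits in 1000001100 = 3
A col c satisfies (524 AND c) == c iff every set bit of c is also set in 524; each of the 3 set bits of 524 can independently be on or off in c.
count = 2^3 = 8

Answer: 8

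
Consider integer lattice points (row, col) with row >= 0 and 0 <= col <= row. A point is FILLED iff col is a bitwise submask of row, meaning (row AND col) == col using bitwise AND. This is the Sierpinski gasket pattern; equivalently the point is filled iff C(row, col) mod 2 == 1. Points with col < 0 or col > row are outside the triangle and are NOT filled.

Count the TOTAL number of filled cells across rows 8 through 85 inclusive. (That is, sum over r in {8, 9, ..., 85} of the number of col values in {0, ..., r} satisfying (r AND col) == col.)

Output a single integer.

r8=1000 pc1: +2 =2
r9=1001 pc2: +4 =6
r10=1010 pc2: +4 =10
r11=1011 pc3: +8 =18
r12=1100 pc2: +4 =22
r13=1101 pc3: +8 =30
r14=1110 pc3: +8 =38
r15=1111 pc4: +16 =54
r16=10000 pc1: +2 =56
r17=10001 pc2: +4 =60
r18=10010 pc2: +4 =64
r19=10011 pc3: +8 =72
r20=10100 pc2: +4 =76
r21=10101 pc3: +8 =84
r22=10110 pc3: +8 =92
r23=10111 pc4: +16 =108
r24=11000 pc2: +4 =112
r25=11001 pc3: +8 =120
r26=11010 pc3: +8 =128
r27=11011 pc4: +16 =144
r28=11100 pc3: +8 =152
r29=11101 pc4: +16 =168
r30=11110 pc4: +16 =184
r31=11111 pc5: +32 =216
r32=100000 pc1: +2 =218
r33=100001 pc2: +4 =222
r34=100010 pc2: +4 =226
r35=100011 pc3: +8 =234
r36=100100 pc2: +4 =238
r37=100101 pc3: +8 =246
r38=100110 pc3: +8 =254
r39=100111 pc4: +16 =270
r40=101000 pc2: +4 =274
r41=101001 pc3: +8 =282
r42=101010 pc3: +8 =290
r43=101011 pc4: +16 =306
r44=101100 pc3: +8 =314
r45=101101 pc4: +16 =330
r46=101110 pc4: +16 =346
r47=101111 pc5: +32 =378
r48=110000 pc2: +4 =382
r49=110001 pc3: +8 =390
r50=110010 pc3: +8 =398
r51=110011 pc4: +16 =414
r52=110100 pc3: +8 =422
r53=110101 pc4: +16 =438
r54=110110 pc4: +16 =454
r55=110111 pc5: +32 =486
r56=111000 pc3: +8 =494
r57=111001 pc4: +16 =510
r58=111010 pc4: +16 =526
r59=111011 pc5: +32 =558
r60=111100 pc4: +16 =574
r61=111101 pc5: +32 =606
r62=111110 pc5: +32 =638
r63=111111 pc6: +64 =702
r64=1000000 pc1: +2 =704
r65=1000001 pc2: +4 =708
r66=1000010 pc2: +4 =712
r67=1000011 pc3: +8 =720
r68=1000100 pc2: +4 =724
r69=1000101 pc3: +8 =732
r70=1000110 pc3: +8 =740
r71=1000111 pc4: +16 =756
r72=1001000 pc2: +4 =760
r73=1001001 pc3: +8 =768
r74=1001010 pc3: +8 =776
r75=1001011 pc4: +16 =792
r76=1001100 pc3: +8 =800
r77=1001101 pc4: +16 =816
r78=1001110 pc4: +16 =832
r79=1001111 pc5: +32 =864
r80=1010000 pc2: +4 =868
r81=1010001 pc3: +8 =876
r82=1010010 pc3: +8 =884
r83=1010011 pc4: +16 =900
r84=1010100 pc3: +8 =908
r85=1010101 pc4: +16 =924

Answer: 924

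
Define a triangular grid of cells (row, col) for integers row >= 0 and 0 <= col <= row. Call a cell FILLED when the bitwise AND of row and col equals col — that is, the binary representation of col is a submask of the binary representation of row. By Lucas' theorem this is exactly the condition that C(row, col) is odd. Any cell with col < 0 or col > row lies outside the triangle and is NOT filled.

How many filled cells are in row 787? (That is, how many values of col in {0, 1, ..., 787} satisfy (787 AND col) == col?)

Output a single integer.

Answer: 32

Derivation:
787 in binary = 1100010011
popcount(787) = number of 1-bits in 1100010011 = 5
A col c satisfies (787 AND c) == c iff every set bit of c is also set in 787; each of the 5 set bits of 787 can independently be on or off in c.
count = 2^5 = 32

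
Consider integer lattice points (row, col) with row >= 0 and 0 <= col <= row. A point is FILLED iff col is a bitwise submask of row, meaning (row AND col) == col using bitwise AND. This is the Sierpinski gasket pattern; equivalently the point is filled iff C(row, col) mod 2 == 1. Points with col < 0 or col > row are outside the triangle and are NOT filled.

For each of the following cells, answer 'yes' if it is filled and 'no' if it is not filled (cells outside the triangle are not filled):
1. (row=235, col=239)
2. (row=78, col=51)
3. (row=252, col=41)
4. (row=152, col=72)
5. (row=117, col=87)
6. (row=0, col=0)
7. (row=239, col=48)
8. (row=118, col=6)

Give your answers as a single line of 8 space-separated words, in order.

(235,239): col outside [0, 235] -> not filled
(78,51): row=0b1001110, col=0b110011, row AND col = 0b10 = 2; 2 != 51 -> empty
(252,41): row=0b11111100, col=0b101001, row AND col = 0b101000 = 40; 40 != 41 -> empty
(152,72): row=0b10011000, col=0b1001000, row AND col = 0b1000 = 8; 8 != 72 -> empty
(117,87): row=0b1110101, col=0b1010111, row AND col = 0b1010101 = 85; 85 != 87 -> empty
(0,0): row=0b0, col=0b0, row AND col = 0b0 = 0; 0 == 0 -> filled
(239,48): row=0b11101111, col=0b110000, row AND col = 0b100000 = 32; 32 != 48 -> empty
(118,6): row=0b1110110, col=0b110, row AND col = 0b110 = 6; 6 == 6 -> filled

Answer: no no no no no yes no yes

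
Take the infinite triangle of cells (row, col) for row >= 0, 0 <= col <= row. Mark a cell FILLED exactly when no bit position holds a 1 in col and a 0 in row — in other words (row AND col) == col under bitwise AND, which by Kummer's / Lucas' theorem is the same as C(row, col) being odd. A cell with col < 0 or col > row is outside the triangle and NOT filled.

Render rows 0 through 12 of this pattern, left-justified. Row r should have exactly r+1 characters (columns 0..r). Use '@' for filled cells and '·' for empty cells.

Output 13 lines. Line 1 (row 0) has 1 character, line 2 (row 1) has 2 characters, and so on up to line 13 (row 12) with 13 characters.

r0=0: @
r1=1: @@
r2=10: @·@
r3=11: @@@@
r4=100: @···@
r5=101: @@··@@
r6=110: @·@·@·@
r7=111: @@@@@@@@
r8=1000: @·······@
r9=1001: @@······@@
r10=1010: @·@·····@·@
r11=1011: @@@@····@@@@
r12=1100: @···@···@···@

Answer: @
@@
@·@
@@@@
@···@
@@··@@
@·@·@·@
@@@@@@@@
@·······@
@@······@@
@·@·····@·@
@@@@····@@@@
@···@···@···@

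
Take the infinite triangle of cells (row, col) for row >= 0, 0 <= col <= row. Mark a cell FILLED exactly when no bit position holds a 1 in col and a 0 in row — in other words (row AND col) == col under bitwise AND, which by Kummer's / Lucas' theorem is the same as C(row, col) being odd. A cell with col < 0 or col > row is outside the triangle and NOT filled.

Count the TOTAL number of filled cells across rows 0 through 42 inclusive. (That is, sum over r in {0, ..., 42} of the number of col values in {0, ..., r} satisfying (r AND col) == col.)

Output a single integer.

Answer: 317

Derivation:
r0=0 pc0: +1 =1
r1=1 pc1: +2 =3
r2=10 pc1: +2 =5
r3=11 pc2: +4 =9
r4=100 pc1: +2 =11
r5=101 pc2: +4 =15
r6=110 pc2: +4 =19
r7=111 pc3: +8 =27
r8=1000 pc1: +2 =29
r9=1001 pc2: +4 =33
r10=1010 pc2: +4 =37
r11=1011 pc3: +8 =45
r12=1100 pc2: +4 =49
r13=1101 pc3: +8 =57
r14=1110 pc3: +8 =65
r15=1111 pc4: +16 =81
r16=10000 pc1: +2 =83
r17=10001 pc2: +4 =87
r18=10010 pc2: +4 =91
r19=10011 pc3: +8 =99
r20=10100 pc2: +4 =103
r21=10101 pc3: +8 =111
r22=10110 pc3: +8 =119
r23=10111 pc4: +16 =135
r24=11000 pc2: +4 =139
r25=11001 pc3: +8 =147
r26=11010 pc3: +8 =155
r27=11011 pc4: +16 =171
r28=11100 pc3: +8 =179
r29=11101 pc4: +16 =195
r30=11110 pc4: +16 =211
r31=11111 pc5: +32 =243
r32=100000 pc1: +2 =245
r33=100001 pc2: +4 =249
r34=100010 pc2: +4 =253
r35=100011 pc3: +8 =261
r36=100100 pc2: +4 =265
r37=100101 pc3: +8 =273
r38=100110 pc3: +8 =281
r39=100111 pc4: +16 =297
r40=101000 pc2: +4 =301
r41=101001 pc3: +8 =309
r42=101010 pc3: +8 =317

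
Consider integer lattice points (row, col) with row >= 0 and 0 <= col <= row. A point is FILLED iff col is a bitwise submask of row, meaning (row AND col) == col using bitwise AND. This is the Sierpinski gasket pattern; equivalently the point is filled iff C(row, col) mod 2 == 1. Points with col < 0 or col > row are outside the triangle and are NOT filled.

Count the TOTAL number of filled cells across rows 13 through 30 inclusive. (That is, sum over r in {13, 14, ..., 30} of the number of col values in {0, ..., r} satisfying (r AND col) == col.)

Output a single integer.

Answer: 162

Derivation:
r13=1101 pc3: +8 =8
r14=1110 pc3: +8 =16
r15=1111 pc4: +16 =32
r16=10000 pc1: +2 =34
r17=10001 pc2: +4 =38
r18=10010 pc2: +4 =42
r19=10011 pc3: +8 =50
r20=10100 pc2: +4 =54
r21=10101 pc3: +8 =62
r22=10110 pc3: +8 =70
r23=10111 pc4: +16 =86
r24=11000 pc2: +4 =90
r25=11001 pc3: +8 =98
r26=11010 pc3: +8 =106
r27=11011 pc4: +16 =122
r28=11100 pc3: +8 =130
r29=11101 pc4: +16 =146
r30=11110 pc4: +16 =162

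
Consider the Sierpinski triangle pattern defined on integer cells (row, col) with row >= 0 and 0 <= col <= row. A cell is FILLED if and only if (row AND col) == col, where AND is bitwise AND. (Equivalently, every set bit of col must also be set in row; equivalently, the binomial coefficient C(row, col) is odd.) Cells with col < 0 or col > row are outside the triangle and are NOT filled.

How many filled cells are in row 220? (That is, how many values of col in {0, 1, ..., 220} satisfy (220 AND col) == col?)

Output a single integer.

220 in binary = 11011100
popcount(220) = number of 1-bits in 11011100 = 5
A col c satisfies (220 AND c) == c iff every set bit of c is also set in 220; each of the 5 set bits of 220 can independently be on or off in c.
count = 2^5 = 32

Answer: 32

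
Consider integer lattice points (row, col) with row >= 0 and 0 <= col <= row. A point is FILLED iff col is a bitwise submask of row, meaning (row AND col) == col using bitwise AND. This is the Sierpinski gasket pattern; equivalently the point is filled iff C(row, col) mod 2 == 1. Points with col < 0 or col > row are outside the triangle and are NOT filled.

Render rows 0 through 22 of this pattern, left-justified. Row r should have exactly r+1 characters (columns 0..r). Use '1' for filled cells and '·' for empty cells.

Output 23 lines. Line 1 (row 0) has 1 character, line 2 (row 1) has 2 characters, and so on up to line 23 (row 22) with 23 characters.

Answer: 1
11
1·1
1111
1···1
11··11
1·1·1·1
11111111
1·······1
11······11
1·1·····1·1
1111····1111
1···1···1···1
11··11··11··11
1·1·1·1·1·1·1·1
1111111111111111
1···············1
11··············11
1·1·············1·1
1111············1111
1···1···········1···1
11··11··········11··11
1·1·1·1·········1·1·1·1

Derivation:
r0=0: 1
r1=1: 11
r2=10: 1·1
r3=11: 1111
r4=100: 1···1
r5=101: 11··11
r6=110: 1·1·1·1
r7=111: 11111111
r8=1000: 1·······1
r9=1001: 11······11
r10=1010: 1·1·····1·1
r11=1011: 1111····1111
r12=1100: 1···1···1···1
r13=1101: 11··11··11··11
r14=1110: 1·1·1·1·1·1·1·1
r15=1111: 1111111111111111
r16=10000: 1···············1
r17=10001: 11··············11
r18=10010: 1·1·············1·1
r19=10011: 1111············1111
r20=10100: 1···1···········1···1
r21=10101: 11··11··········11··11
r22=10110: 1·1·1·1·········1·1·1·1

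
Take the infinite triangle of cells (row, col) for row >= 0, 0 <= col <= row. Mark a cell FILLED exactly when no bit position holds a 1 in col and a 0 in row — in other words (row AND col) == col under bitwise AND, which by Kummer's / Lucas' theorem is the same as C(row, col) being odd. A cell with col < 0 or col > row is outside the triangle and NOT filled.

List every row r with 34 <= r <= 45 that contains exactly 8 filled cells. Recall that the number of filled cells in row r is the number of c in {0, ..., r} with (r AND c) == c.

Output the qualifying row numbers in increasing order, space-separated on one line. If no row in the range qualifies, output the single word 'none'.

Row r has 2^popcount(r) filled cells, so we need popcount(r) = log2(8) = 3.
Scan r = 34..45 and keep those with exactly 3 one-bits:
r=34=100010 popcount=2 -> skip
r=35=100011 popcount=3 -> KEEP
r=36=100100 popcount=2 -> skip
r=37=100101 popcount=3 -> KEEP
r=38=100110 popcount=3 -> KEEP
r=39=100111 popcount=4 -> skip
r=40=101000 popcount=2 -> skip
r=41=101001 popcount=3 -> KEEP
r=42=101010 popcount=3 -> KEEP
r=43=101011 popcount=4 -> skip
r=44=101100 popcount=3 -> KEEP
r=45=101101 popcount=4 -> skip
Kept rows: 35 37 38 41 42 44

Answer: 35 37 38 41 42 44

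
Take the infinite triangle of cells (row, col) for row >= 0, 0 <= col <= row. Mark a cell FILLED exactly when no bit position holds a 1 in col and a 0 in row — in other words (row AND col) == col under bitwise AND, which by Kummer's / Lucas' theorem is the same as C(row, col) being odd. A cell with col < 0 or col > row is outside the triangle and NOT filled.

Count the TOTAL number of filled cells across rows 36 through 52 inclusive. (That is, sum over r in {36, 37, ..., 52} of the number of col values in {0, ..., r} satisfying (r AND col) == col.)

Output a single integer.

r36=100100 pc2: +4 =4
r37=100101 pc3: +8 =12
r38=100110 pc3: +8 =20
r39=100111 pc4: +16 =36
r40=101000 pc2: +4 =40
r41=101001 pc3: +8 =48
r42=101010 pc3: +8 =56
r43=101011 pc4: +16 =72
r44=101100 pc3: +8 =80
r45=101101 pc4: +16 =96
r46=101110 pc4: +16 =112
r47=101111 pc5: +32 =144
r48=110000 pc2: +4 =148
r49=110001 pc3: +8 =156
r50=110010 pc3: +8 =164
r51=110011 pc4: +16 =180
r52=110100 pc3: +8 =188

Answer: 188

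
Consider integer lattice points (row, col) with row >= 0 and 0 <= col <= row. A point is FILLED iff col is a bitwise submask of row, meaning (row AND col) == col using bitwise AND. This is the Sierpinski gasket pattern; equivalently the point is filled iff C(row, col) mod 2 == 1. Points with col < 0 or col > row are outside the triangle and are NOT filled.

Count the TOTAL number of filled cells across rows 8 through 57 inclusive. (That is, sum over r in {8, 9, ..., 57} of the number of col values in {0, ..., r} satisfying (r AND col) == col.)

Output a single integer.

Answer: 510

Derivation:
r8=1000 pc1: +2 =2
r9=1001 pc2: +4 =6
r10=1010 pc2: +4 =10
r11=1011 pc3: +8 =18
r12=1100 pc2: +4 =22
r13=1101 pc3: +8 =30
r14=1110 pc3: +8 =38
r15=1111 pc4: +16 =54
r16=10000 pc1: +2 =56
r17=10001 pc2: +4 =60
r18=10010 pc2: +4 =64
r19=10011 pc3: +8 =72
r20=10100 pc2: +4 =76
r21=10101 pc3: +8 =84
r22=10110 pc3: +8 =92
r23=10111 pc4: +16 =108
r24=11000 pc2: +4 =112
r25=11001 pc3: +8 =120
r26=11010 pc3: +8 =128
r27=11011 pc4: +16 =144
r28=11100 pc3: +8 =152
r29=11101 pc4: +16 =168
r30=11110 pc4: +16 =184
r31=11111 pc5: +32 =216
r32=100000 pc1: +2 =218
r33=100001 pc2: +4 =222
r34=100010 pc2: +4 =226
r35=100011 pc3: +8 =234
r36=100100 pc2: +4 =238
r37=100101 pc3: +8 =246
r38=100110 pc3: +8 =254
r39=100111 pc4: +16 =270
r40=101000 pc2: +4 =274
r41=101001 pc3: +8 =282
r42=101010 pc3: +8 =290
r43=101011 pc4: +16 =306
r44=101100 pc3: +8 =314
r45=101101 pc4: +16 =330
r46=101110 pc4: +16 =346
r47=101111 pc5: +32 =378
r48=110000 pc2: +4 =382
r49=110001 pc3: +8 =390
r50=110010 pc3: +8 =398
r51=110011 pc4: +16 =414
r52=110100 pc3: +8 =422
r53=110101 pc4: +16 =438
r54=110110 pc4: +16 =454
r55=110111 pc5: +32 =486
r56=111000 pc3: +8 =494
r57=111001 pc4: +16 =510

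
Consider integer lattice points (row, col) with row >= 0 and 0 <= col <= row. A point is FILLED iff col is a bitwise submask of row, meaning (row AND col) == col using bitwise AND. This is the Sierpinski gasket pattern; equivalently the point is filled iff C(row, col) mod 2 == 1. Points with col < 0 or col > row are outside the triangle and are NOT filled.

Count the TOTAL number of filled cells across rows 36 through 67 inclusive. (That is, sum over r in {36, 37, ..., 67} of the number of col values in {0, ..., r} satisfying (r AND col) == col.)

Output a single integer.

Answer: 486

Derivation:
r36=100100 pc2: +4 =4
r37=100101 pc3: +8 =12
r38=100110 pc3: +8 =20
r39=100111 pc4: +16 =36
r40=101000 pc2: +4 =40
r41=101001 pc3: +8 =48
r42=101010 pc3: +8 =56
r43=101011 pc4: +16 =72
r44=101100 pc3: +8 =80
r45=101101 pc4: +16 =96
r46=101110 pc4: +16 =112
r47=101111 pc5: +32 =144
r48=110000 pc2: +4 =148
r49=110001 pc3: +8 =156
r50=110010 pc3: +8 =164
r51=110011 pc4: +16 =180
r52=110100 pc3: +8 =188
r53=110101 pc4: +16 =204
r54=110110 pc4: +16 =220
r55=110111 pc5: +32 =252
r56=111000 pc3: +8 =260
r57=111001 pc4: +16 =276
r58=111010 pc4: +16 =292
r59=111011 pc5: +32 =324
r60=111100 pc4: +16 =340
r61=111101 pc5: +32 =372
r62=111110 pc5: +32 =404
r63=111111 pc6: +64 =468
r64=1000000 pc1: +2 =470
r65=1000001 pc2: +4 =474
r66=1000010 pc2: +4 =478
r67=1000011 pc3: +8 =486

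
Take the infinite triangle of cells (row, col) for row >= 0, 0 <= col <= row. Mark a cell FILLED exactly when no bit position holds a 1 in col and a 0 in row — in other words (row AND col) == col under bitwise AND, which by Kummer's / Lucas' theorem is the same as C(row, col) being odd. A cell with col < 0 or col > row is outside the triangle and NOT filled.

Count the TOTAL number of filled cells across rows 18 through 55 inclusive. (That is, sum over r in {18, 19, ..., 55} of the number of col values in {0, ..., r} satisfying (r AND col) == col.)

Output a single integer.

r18=10010 pc2: +4 =4
r19=10011 pc3: +8 =12
r20=10100 pc2: +4 =16
r21=10101 pc3: +8 =24
r22=10110 pc3: +8 =32
r23=10111 pc4: +16 =48
r24=11000 pc2: +4 =52
r25=11001 pc3: +8 =60
r26=11010 pc3: +8 =68
r27=11011 pc4: +16 =84
r28=11100 pc3: +8 =92
r29=11101 pc4: +16 =108
r30=11110 pc4: +16 =124
r31=11111 pc5: +32 =156
r32=100000 pc1: +2 =158
r33=100001 pc2: +4 =162
r34=100010 pc2: +4 =166
r35=100011 pc3: +8 =174
r36=100100 pc2: +4 =178
r37=100101 pc3: +8 =186
r38=100110 pc3: +8 =194
r39=100111 pc4: +16 =210
r40=101000 pc2: +4 =214
r41=101001 pc3: +8 =222
r42=101010 pc3: +8 =230
r43=101011 pc4: +16 =246
r44=101100 pc3: +8 =254
r45=101101 pc4: +16 =270
r46=101110 pc4: +16 =286
r47=101111 pc5: +32 =318
r48=110000 pc2: +4 =322
r49=110001 pc3: +8 =330
r50=110010 pc3: +8 =338
r51=110011 pc4: +16 =354
r52=110100 pc3: +8 =362
r53=110101 pc4: +16 =378
r54=110110 pc4: +16 =394
r55=110111 pc5: +32 =426

Answer: 426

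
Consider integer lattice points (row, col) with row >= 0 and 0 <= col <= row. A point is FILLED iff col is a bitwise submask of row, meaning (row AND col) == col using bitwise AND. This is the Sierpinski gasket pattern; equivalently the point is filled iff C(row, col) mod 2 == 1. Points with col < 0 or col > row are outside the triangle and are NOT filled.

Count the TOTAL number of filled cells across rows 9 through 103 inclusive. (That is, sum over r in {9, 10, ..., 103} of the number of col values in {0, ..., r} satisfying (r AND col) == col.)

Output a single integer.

Answer: 1294

Derivation:
r9=1001 pc2: +4 =4
r10=1010 pc2: +4 =8
r11=1011 pc3: +8 =16
r12=1100 pc2: +4 =20
r13=1101 pc3: +8 =28
r14=1110 pc3: +8 =36
r15=1111 pc4: +16 =52
r16=10000 pc1: +2 =54
r17=10001 pc2: +4 =58
r18=10010 pc2: +4 =62
r19=10011 pc3: +8 =70
r20=10100 pc2: +4 =74
r21=10101 pc3: +8 =82
r22=10110 pc3: +8 =90
r23=10111 pc4: +16 =106
r24=11000 pc2: +4 =110
r25=11001 pc3: +8 =118
r26=11010 pc3: +8 =126
r27=11011 pc4: +16 =142
r28=11100 pc3: +8 =150
r29=11101 pc4: +16 =166
r30=11110 pc4: +16 =182
r31=11111 pc5: +32 =214
r32=100000 pc1: +2 =216
r33=100001 pc2: +4 =220
r34=100010 pc2: +4 =224
r35=100011 pc3: +8 =232
r36=100100 pc2: +4 =236
r37=100101 pc3: +8 =244
r38=100110 pc3: +8 =252
r39=100111 pc4: +16 =268
r40=101000 pc2: +4 =272
r41=101001 pc3: +8 =280
r42=101010 pc3: +8 =288
r43=101011 pc4: +16 =304
r44=101100 pc3: +8 =312
r45=101101 pc4: +16 =328
r46=101110 pc4: +16 =344
r47=101111 pc5: +32 =376
r48=110000 pc2: +4 =380
r49=110001 pc3: +8 =388
r50=110010 pc3: +8 =396
r51=110011 pc4: +16 =412
r52=110100 pc3: +8 =420
r53=110101 pc4: +16 =436
r54=110110 pc4: +16 =452
r55=110111 pc5: +32 =484
r56=111000 pc3: +8 =492
r57=111001 pc4: +16 =508
r58=111010 pc4: +16 =524
r59=111011 pc5: +32 =556
r60=111100 pc4: +16 =572
r61=111101 pc5: +32 =604
r62=111110 pc5: +32 =636
r63=111111 pc6: +64 =700
r64=1000000 pc1: +2 =702
r65=1000001 pc2: +4 =706
r66=1000010 pc2: +4 =710
r67=1000011 pc3: +8 =718
r68=1000100 pc2: +4 =722
r69=1000101 pc3: +8 =730
r70=1000110 pc3: +8 =738
r71=1000111 pc4: +16 =754
r72=1001000 pc2: +4 =758
r73=1001001 pc3: +8 =766
r74=1001010 pc3: +8 =774
r75=1001011 pc4: +16 =790
r76=1001100 pc3: +8 =798
r77=1001101 pc4: +16 =814
r78=1001110 pc4: +16 =830
r79=1001111 pc5: +32 =862
r80=1010000 pc2: +4 =866
r81=1010001 pc3: +8 =874
r82=1010010 pc3: +8 =882
r83=1010011 pc4: +16 =898
r84=1010100 pc3: +8 =906
r85=1010101 pc4: +16 =922
r86=1010110 pc4: +16 =938
r87=1010111 pc5: +32 =970
r88=1011000 pc3: +8 =978
r89=1011001 pc4: +16 =994
r90=1011010 pc4: +16 =1010
r91=1011011 pc5: +32 =1042
r92=1011100 pc4: +16 =1058
r93=1011101 pc5: +32 =1090
r94=1011110 pc5: +32 =1122
r95=1011111 pc6: +64 =1186
r96=1100000 pc2: +4 =1190
r97=1100001 pc3: +8 =1198
r98=1100010 pc3: +8 =1206
r99=1100011 pc4: +16 =1222
r100=1100100 pc3: +8 =1230
r101=1100101 pc4: +16 =1246
r102=1100110 pc4: +16 =1262
r103=1100111 pc5: +32 =1294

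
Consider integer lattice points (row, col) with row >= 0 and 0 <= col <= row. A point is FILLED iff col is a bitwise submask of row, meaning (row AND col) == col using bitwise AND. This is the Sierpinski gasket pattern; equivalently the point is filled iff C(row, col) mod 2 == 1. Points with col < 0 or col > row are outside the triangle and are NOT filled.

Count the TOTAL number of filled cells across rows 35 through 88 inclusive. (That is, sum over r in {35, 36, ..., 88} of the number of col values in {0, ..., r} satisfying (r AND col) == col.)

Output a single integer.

Answer: 754

Derivation:
r35=100011 pc3: +8 =8
r36=100100 pc2: +4 =12
r37=100101 pc3: +8 =20
r38=100110 pc3: +8 =28
r39=100111 pc4: +16 =44
r40=101000 pc2: +4 =48
r41=101001 pc3: +8 =56
r42=101010 pc3: +8 =64
r43=101011 pc4: +16 =80
r44=101100 pc3: +8 =88
r45=101101 pc4: +16 =104
r46=101110 pc4: +16 =120
r47=101111 pc5: +32 =152
r48=110000 pc2: +4 =156
r49=110001 pc3: +8 =164
r50=110010 pc3: +8 =172
r51=110011 pc4: +16 =188
r52=110100 pc3: +8 =196
r53=110101 pc4: +16 =212
r54=110110 pc4: +16 =228
r55=110111 pc5: +32 =260
r56=111000 pc3: +8 =268
r57=111001 pc4: +16 =284
r58=111010 pc4: +16 =300
r59=111011 pc5: +32 =332
r60=111100 pc4: +16 =348
r61=111101 pc5: +32 =380
r62=111110 pc5: +32 =412
r63=111111 pc6: +64 =476
r64=1000000 pc1: +2 =478
r65=1000001 pc2: +4 =482
r66=1000010 pc2: +4 =486
r67=1000011 pc3: +8 =494
r68=1000100 pc2: +4 =498
r69=1000101 pc3: +8 =506
r70=1000110 pc3: +8 =514
r71=1000111 pc4: +16 =530
r72=1001000 pc2: +4 =534
r73=1001001 pc3: +8 =542
r74=1001010 pc3: +8 =550
r75=1001011 pc4: +16 =566
r76=1001100 pc3: +8 =574
r77=1001101 pc4: +16 =590
r78=1001110 pc4: +16 =606
r79=1001111 pc5: +32 =638
r80=1010000 pc2: +4 =642
r81=1010001 pc3: +8 =650
r82=1010010 pc3: +8 =658
r83=1010011 pc4: +16 =674
r84=1010100 pc3: +8 =682
r85=1010101 pc4: +16 =698
r86=1010110 pc4: +16 =714
r87=1010111 pc5: +32 =746
r88=1011000 pc3: +8 =754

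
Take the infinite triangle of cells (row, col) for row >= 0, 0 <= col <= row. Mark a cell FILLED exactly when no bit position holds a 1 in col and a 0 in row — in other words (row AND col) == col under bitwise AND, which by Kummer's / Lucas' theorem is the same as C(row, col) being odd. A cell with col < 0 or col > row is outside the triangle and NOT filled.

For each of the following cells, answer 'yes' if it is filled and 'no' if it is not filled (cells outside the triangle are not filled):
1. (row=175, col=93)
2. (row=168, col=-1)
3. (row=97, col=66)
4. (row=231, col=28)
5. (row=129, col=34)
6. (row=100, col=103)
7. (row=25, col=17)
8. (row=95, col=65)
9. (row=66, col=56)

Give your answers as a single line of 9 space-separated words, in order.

(175,93): row=0b10101111, col=0b1011101, row AND col = 0b1101 = 13; 13 != 93 -> empty
(168,-1): col outside [0, 168] -> not filled
(97,66): row=0b1100001, col=0b1000010, row AND col = 0b1000000 = 64; 64 != 66 -> empty
(231,28): row=0b11100111, col=0b11100, row AND col = 0b100 = 4; 4 != 28 -> empty
(129,34): row=0b10000001, col=0b100010, row AND col = 0b0 = 0; 0 != 34 -> empty
(100,103): col outside [0, 100] -> not filled
(25,17): row=0b11001, col=0b10001, row AND col = 0b10001 = 17; 17 == 17 -> filled
(95,65): row=0b1011111, col=0b1000001, row AND col = 0b1000001 = 65; 65 == 65 -> filled
(66,56): row=0b1000010, col=0b111000, row AND col = 0b0 = 0; 0 != 56 -> empty

Answer: no no no no no no yes yes no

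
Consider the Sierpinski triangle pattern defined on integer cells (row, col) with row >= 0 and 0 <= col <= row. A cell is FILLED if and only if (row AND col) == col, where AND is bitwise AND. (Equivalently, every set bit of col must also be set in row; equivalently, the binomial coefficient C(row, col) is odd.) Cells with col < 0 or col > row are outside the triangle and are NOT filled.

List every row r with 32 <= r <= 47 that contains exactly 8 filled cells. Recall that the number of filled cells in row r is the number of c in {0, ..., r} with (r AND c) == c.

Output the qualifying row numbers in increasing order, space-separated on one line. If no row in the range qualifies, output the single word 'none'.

Answer: 35 37 38 41 42 44

Derivation:
Row r has 2^popcount(r) filled cells, so we need popcount(r) = log2(8) = 3.
Scan r = 32..47 and keep those with exactly 3 one-bits:
r=32=100000 popcount=1 -> skip
r=33=100001 popcount=2 -> skip
r=34=100010 popcount=2 -> skip
r=35=100011 popcount=3 -> KEEP
r=36=100100 popcount=2 -> skip
r=37=100101 popcount=3 -> KEEP
r=38=100110 popcount=3 -> KEEP
r=39=100111 popcount=4 -> skip
r=40=101000 popcount=2 -> skip
r=41=101001 popcount=3 -> KEEP
r=42=101010 popcount=3 -> KEEP
r=43=101011 popcount=4 -> skip
r=44=101100 popcount=3 -> KEEP
r=45=101101 popcount=4 -> skip
r=46=101110 popcount=4 -> skip
r=47=101111 popcount=5 -> skip
Kept rows: 35 37 38 41 42 44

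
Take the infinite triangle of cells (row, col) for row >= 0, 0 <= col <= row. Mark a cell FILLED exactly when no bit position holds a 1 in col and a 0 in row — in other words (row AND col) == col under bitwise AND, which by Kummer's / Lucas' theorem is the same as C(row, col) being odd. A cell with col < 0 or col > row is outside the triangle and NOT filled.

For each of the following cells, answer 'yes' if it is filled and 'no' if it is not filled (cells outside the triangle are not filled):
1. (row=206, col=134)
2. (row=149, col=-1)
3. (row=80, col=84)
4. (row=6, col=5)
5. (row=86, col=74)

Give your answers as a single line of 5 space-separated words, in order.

Answer: yes no no no no

Derivation:
(206,134): row=0b11001110, col=0b10000110, row AND col = 0b10000110 = 134; 134 == 134 -> filled
(149,-1): col outside [0, 149] -> not filled
(80,84): col outside [0, 80] -> not filled
(6,5): row=0b110, col=0b101, row AND col = 0b100 = 4; 4 != 5 -> empty
(86,74): row=0b1010110, col=0b1001010, row AND col = 0b1000010 = 66; 66 != 74 -> empty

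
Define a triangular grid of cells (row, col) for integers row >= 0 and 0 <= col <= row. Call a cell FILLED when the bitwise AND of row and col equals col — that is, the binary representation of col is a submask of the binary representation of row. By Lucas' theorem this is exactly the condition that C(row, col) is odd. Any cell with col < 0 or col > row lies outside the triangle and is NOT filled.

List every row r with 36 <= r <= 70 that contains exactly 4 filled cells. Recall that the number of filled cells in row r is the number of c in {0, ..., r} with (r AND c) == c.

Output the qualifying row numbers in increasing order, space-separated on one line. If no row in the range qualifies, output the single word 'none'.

Answer: 36 40 48 65 66 68

Derivation:
Row r has 2^popcount(r) filled cells, so we need popcount(r) = log2(4) = 2.
Scan r = 36..70 and keep those with exactly 2 one-bits:
r=36=100100 popcount=2 -> KEEP
r=37=100101 popcount=3 -> skip
r=38=100110 popcount=3 -> skip
r=39=100111 popcount=4 -> skip
r=40=101000 popcount=2 -> KEEP
r=41=101001 popcount=3 -> skip
r=42=101010 popcount=3 -> skip
r=43=101011 popcount=4 -> skip
r=44=101100 popcount=3 -> skip
r=45=101101 popcount=4 -> skip
r=46=101110 popcount=4 -> skip
r=47=101111 popcount=5 -> skip
r=48=110000 popcount=2 -> KEEP
r=49=110001 popcount=3 -> skip
r=50=110010 popcount=3 -> skip
r=51=110011 popcount=4 -> skip
r=52=110100 popcount=3 -> skip
r=53=110101 popcount=4 -> skip
r=54=110110 popcount=4 -> skip
r=55=110111 popcount=5 -> skip
r=56=111000 popcount=3 -> skip
r=57=111001 popcount=4 -> skip
r=58=111010 popcount=4 -> skip
r=59=111011 popcount=5 -> skip
r=60=111100 popcount=4 -> skip
r=61=111101 popcount=5 -> skip
r=62=111110 popcount=5 -> skip
r=63=111111 popcount=6 -> skip
r=64=1000000 popcount=1 -> skip
r=65=1000001 popcount=2 -> KEEP
r=66=1000010 popcount=2 -> KEEP
r=67=1000011 popcount=3 -> skip
r=68=1000100 popcount=2 -> KEEP
r=69=1000101 popcount=3 -> skip
r=70=1000110 popcount=3 -> skip
Kept rows: 36 40 48 65 66 68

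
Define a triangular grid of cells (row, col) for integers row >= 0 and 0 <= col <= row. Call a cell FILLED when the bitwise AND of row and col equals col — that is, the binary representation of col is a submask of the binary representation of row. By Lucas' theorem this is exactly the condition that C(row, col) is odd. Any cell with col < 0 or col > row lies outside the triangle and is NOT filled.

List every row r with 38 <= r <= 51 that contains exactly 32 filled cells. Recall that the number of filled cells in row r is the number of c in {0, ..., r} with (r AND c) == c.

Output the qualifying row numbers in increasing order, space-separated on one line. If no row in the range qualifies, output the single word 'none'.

Row r has 2^popcount(r) filled cells, so we need popcount(r) = log2(32) = 5.
Scan r = 38..51 and keep those with exactly 5 one-bits:
r=38=100110 popcount=3 -> skip
r=39=100111 popcount=4 -> skip
r=40=101000 popcount=2 -> skip
r=41=101001 popcount=3 -> skip
r=42=101010 popcount=3 -> skip
r=43=101011 popcount=4 -> skip
r=44=101100 popcount=3 -> skip
r=45=101101 popcount=4 -> skip
r=46=101110 popcount=4 -> skip
r=47=101111 popcount=5 -> KEEP
r=48=110000 popcount=2 -> skip
r=49=110001 popcount=3 -> skip
r=50=110010 popcount=3 -> skip
r=51=110011 popcount=4 -> skip
Kept rows: 47

Answer: 47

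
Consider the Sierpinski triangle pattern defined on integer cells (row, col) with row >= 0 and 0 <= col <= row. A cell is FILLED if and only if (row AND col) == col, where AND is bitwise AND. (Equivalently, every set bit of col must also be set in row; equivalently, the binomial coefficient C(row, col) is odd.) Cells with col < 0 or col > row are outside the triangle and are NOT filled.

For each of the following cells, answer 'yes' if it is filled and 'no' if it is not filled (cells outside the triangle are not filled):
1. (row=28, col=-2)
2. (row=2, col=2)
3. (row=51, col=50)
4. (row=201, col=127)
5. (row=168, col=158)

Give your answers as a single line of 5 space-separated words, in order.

Answer: no yes yes no no

Derivation:
(28,-2): col outside [0, 28] -> not filled
(2,2): row=0b10, col=0b10, row AND col = 0b10 = 2; 2 == 2 -> filled
(51,50): row=0b110011, col=0b110010, row AND col = 0b110010 = 50; 50 == 50 -> filled
(201,127): row=0b11001001, col=0b1111111, row AND col = 0b1001001 = 73; 73 != 127 -> empty
(168,158): row=0b10101000, col=0b10011110, row AND col = 0b10001000 = 136; 136 != 158 -> empty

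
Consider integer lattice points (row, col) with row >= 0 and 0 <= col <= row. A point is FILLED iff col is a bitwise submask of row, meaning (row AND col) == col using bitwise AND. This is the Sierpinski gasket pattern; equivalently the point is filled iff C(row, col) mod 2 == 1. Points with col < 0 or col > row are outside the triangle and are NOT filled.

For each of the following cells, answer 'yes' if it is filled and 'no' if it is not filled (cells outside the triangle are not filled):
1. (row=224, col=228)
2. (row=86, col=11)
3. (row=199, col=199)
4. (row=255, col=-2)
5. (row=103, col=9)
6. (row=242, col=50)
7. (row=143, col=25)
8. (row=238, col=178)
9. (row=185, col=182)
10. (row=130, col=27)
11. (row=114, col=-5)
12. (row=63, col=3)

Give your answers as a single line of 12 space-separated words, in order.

Answer: no no yes no no yes no no no no no yes

Derivation:
(224,228): col outside [0, 224] -> not filled
(86,11): row=0b1010110, col=0b1011, row AND col = 0b10 = 2; 2 != 11 -> empty
(199,199): row=0b11000111, col=0b11000111, row AND col = 0b11000111 = 199; 199 == 199 -> filled
(255,-2): col outside [0, 255] -> not filled
(103,9): row=0b1100111, col=0b1001, row AND col = 0b1 = 1; 1 != 9 -> empty
(242,50): row=0b11110010, col=0b110010, row AND col = 0b110010 = 50; 50 == 50 -> filled
(143,25): row=0b10001111, col=0b11001, row AND col = 0b1001 = 9; 9 != 25 -> empty
(238,178): row=0b11101110, col=0b10110010, row AND col = 0b10100010 = 162; 162 != 178 -> empty
(185,182): row=0b10111001, col=0b10110110, row AND col = 0b10110000 = 176; 176 != 182 -> empty
(130,27): row=0b10000010, col=0b11011, row AND col = 0b10 = 2; 2 != 27 -> empty
(114,-5): col outside [0, 114] -> not filled
(63,3): row=0b111111, col=0b11, row AND col = 0b11 = 3; 3 == 3 -> filled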